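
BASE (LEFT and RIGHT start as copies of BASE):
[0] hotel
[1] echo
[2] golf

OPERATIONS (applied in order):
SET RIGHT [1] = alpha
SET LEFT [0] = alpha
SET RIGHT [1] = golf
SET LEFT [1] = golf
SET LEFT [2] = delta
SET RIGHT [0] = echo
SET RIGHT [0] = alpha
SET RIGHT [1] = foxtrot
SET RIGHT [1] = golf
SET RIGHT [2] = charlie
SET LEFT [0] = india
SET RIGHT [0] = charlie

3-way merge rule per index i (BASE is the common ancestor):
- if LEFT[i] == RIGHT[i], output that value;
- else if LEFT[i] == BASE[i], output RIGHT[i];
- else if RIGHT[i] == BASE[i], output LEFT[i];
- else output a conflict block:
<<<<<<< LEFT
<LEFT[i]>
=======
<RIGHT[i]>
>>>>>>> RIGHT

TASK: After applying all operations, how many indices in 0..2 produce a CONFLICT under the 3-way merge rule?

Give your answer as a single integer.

Answer: 2

Derivation:
Final LEFT:  [india, golf, delta]
Final RIGHT: [charlie, golf, charlie]
i=0: BASE=hotel L=india R=charlie all differ -> CONFLICT
i=1: L=golf R=golf -> agree -> golf
i=2: BASE=golf L=delta R=charlie all differ -> CONFLICT
Conflict count: 2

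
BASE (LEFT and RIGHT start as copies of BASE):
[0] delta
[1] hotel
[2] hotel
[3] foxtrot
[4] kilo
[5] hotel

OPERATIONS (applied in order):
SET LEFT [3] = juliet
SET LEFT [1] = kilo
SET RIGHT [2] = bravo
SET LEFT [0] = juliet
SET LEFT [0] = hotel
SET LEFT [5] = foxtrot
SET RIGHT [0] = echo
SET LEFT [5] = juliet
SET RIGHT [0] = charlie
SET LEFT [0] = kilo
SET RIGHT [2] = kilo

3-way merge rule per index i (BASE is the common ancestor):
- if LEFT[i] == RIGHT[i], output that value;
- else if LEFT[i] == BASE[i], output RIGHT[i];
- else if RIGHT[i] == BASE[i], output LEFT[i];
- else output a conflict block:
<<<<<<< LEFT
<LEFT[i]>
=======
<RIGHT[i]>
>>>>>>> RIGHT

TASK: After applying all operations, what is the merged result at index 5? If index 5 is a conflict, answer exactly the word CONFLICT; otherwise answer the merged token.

Answer: juliet

Derivation:
Final LEFT:  [kilo, kilo, hotel, juliet, kilo, juliet]
Final RIGHT: [charlie, hotel, kilo, foxtrot, kilo, hotel]
i=0: BASE=delta L=kilo R=charlie all differ -> CONFLICT
i=1: L=kilo, R=hotel=BASE -> take LEFT -> kilo
i=2: L=hotel=BASE, R=kilo -> take RIGHT -> kilo
i=3: L=juliet, R=foxtrot=BASE -> take LEFT -> juliet
i=4: L=kilo R=kilo -> agree -> kilo
i=5: L=juliet, R=hotel=BASE -> take LEFT -> juliet
Index 5 -> juliet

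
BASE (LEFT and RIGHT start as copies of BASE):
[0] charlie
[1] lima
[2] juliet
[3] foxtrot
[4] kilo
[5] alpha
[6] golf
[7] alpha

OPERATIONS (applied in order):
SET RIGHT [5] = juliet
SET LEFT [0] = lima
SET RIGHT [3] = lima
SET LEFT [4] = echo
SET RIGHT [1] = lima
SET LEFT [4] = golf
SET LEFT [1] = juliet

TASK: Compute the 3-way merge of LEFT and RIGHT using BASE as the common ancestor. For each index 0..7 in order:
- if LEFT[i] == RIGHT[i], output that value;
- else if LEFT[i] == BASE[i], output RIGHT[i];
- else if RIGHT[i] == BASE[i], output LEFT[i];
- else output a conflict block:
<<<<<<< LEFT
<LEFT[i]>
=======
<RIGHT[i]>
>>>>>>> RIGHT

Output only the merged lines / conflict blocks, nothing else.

Answer: lima
juliet
juliet
lima
golf
juliet
golf
alpha

Derivation:
Final LEFT:  [lima, juliet, juliet, foxtrot, golf, alpha, golf, alpha]
Final RIGHT: [charlie, lima, juliet, lima, kilo, juliet, golf, alpha]
i=0: L=lima, R=charlie=BASE -> take LEFT -> lima
i=1: L=juliet, R=lima=BASE -> take LEFT -> juliet
i=2: L=juliet R=juliet -> agree -> juliet
i=3: L=foxtrot=BASE, R=lima -> take RIGHT -> lima
i=4: L=golf, R=kilo=BASE -> take LEFT -> golf
i=5: L=alpha=BASE, R=juliet -> take RIGHT -> juliet
i=6: L=golf R=golf -> agree -> golf
i=7: L=alpha R=alpha -> agree -> alpha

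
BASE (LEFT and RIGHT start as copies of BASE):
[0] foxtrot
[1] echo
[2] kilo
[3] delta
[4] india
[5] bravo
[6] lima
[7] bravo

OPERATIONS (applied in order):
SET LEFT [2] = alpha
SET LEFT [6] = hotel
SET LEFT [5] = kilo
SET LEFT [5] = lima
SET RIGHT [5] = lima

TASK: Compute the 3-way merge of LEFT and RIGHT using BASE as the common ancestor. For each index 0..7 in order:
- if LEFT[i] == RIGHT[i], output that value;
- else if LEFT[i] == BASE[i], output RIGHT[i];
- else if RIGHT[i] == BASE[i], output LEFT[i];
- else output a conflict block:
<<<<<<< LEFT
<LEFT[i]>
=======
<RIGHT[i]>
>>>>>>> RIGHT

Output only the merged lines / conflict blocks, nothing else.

Final LEFT:  [foxtrot, echo, alpha, delta, india, lima, hotel, bravo]
Final RIGHT: [foxtrot, echo, kilo, delta, india, lima, lima, bravo]
i=0: L=foxtrot R=foxtrot -> agree -> foxtrot
i=1: L=echo R=echo -> agree -> echo
i=2: L=alpha, R=kilo=BASE -> take LEFT -> alpha
i=3: L=delta R=delta -> agree -> delta
i=4: L=india R=india -> agree -> india
i=5: L=lima R=lima -> agree -> lima
i=6: L=hotel, R=lima=BASE -> take LEFT -> hotel
i=7: L=bravo R=bravo -> agree -> bravo

Answer: foxtrot
echo
alpha
delta
india
lima
hotel
bravo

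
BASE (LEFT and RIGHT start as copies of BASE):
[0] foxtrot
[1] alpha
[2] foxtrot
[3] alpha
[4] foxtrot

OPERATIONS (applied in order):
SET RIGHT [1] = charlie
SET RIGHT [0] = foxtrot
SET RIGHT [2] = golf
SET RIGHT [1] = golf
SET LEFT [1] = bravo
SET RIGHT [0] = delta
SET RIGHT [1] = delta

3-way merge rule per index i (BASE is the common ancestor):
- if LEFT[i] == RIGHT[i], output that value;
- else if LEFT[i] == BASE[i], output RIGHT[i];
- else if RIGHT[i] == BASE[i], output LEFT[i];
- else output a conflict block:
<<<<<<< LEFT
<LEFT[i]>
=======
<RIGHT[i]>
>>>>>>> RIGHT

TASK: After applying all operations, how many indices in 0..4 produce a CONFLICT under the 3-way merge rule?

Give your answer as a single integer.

Answer: 1

Derivation:
Final LEFT:  [foxtrot, bravo, foxtrot, alpha, foxtrot]
Final RIGHT: [delta, delta, golf, alpha, foxtrot]
i=0: L=foxtrot=BASE, R=delta -> take RIGHT -> delta
i=1: BASE=alpha L=bravo R=delta all differ -> CONFLICT
i=2: L=foxtrot=BASE, R=golf -> take RIGHT -> golf
i=3: L=alpha R=alpha -> agree -> alpha
i=4: L=foxtrot R=foxtrot -> agree -> foxtrot
Conflict count: 1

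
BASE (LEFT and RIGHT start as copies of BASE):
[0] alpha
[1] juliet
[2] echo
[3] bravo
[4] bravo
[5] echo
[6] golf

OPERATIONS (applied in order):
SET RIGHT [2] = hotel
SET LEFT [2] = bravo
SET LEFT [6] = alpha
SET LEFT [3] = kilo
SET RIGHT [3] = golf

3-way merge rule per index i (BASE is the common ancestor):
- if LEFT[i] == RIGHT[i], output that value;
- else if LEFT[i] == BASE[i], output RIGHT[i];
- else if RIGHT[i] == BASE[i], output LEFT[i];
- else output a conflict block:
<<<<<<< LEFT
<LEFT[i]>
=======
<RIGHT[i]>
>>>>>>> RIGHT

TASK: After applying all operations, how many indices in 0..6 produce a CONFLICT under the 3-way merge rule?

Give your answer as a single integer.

Answer: 2

Derivation:
Final LEFT:  [alpha, juliet, bravo, kilo, bravo, echo, alpha]
Final RIGHT: [alpha, juliet, hotel, golf, bravo, echo, golf]
i=0: L=alpha R=alpha -> agree -> alpha
i=1: L=juliet R=juliet -> agree -> juliet
i=2: BASE=echo L=bravo R=hotel all differ -> CONFLICT
i=3: BASE=bravo L=kilo R=golf all differ -> CONFLICT
i=4: L=bravo R=bravo -> agree -> bravo
i=5: L=echo R=echo -> agree -> echo
i=6: L=alpha, R=golf=BASE -> take LEFT -> alpha
Conflict count: 2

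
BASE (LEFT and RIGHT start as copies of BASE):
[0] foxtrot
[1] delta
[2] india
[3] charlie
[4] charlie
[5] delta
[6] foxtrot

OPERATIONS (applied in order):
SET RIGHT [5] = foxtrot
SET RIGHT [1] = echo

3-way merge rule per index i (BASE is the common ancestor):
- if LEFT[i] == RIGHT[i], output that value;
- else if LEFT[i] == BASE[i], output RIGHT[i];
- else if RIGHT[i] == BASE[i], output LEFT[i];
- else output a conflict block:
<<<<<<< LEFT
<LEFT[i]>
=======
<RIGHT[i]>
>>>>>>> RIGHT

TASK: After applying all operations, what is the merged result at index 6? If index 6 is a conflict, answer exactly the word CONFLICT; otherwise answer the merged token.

Answer: foxtrot

Derivation:
Final LEFT:  [foxtrot, delta, india, charlie, charlie, delta, foxtrot]
Final RIGHT: [foxtrot, echo, india, charlie, charlie, foxtrot, foxtrot]
i=0: L=foxtrot R=foxtrot -> agree -> foxtrot
i=1: L=delta=BASE, R=echo -> take RIGHT -> echo
i=2: L=india R=india -> agree -> india
i=3: L=charlie R=charlie -> agree -> charlie
i=4: L=charlie R=charlie -> agree -> charlie
i=5: L=delta=BASE, R=foxtrot -> take RIGHT -> foxtrot
i=6: L=foxtrot R=foxtrot -> agree -> foxtrot
Index 6 -> foxtrot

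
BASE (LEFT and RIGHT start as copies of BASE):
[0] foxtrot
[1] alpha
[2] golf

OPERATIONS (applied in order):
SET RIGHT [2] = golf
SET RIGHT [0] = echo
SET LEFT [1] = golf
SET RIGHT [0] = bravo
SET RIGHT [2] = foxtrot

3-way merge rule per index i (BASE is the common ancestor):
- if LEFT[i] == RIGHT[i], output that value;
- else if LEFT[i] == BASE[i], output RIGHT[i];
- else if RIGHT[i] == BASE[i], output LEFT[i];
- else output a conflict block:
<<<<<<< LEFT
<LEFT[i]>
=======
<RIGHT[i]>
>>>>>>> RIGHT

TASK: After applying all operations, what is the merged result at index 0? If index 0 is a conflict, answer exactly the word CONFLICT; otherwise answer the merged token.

Final LEFT:  [foxtrot, golf, golf]
Final RIGHT: [bravo, alpha, foxtrot]
i=0: L=foxtrot=BASE, R=bravo -> take RIGHT -> bravo
i=1: L=golf, R=alpha=BASE -> take LEFT -> golf
i=2: L=golf=BASE, R=foxtrot -> take RIGHT -> foxtrot
Index 0 -> bravo

Answer: bravo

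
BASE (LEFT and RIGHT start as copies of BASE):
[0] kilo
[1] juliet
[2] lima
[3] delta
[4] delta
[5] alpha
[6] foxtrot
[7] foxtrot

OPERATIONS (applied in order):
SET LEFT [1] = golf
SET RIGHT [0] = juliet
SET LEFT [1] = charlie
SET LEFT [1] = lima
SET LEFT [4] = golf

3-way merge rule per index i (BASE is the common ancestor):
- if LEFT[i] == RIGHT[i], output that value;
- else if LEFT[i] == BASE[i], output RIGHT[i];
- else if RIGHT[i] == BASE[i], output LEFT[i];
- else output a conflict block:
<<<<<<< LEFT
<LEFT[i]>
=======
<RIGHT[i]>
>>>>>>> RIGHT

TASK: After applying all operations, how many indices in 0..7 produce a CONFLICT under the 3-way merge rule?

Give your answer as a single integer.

Final LEFT:  [kilo, lima, lima, delta, golf, alpha, foxtrot, foxtrot]
Final RIGHT: [juliet, juliet, lima, delta, delta, alpha, foxtrot, foxtrot]
i=0: L=kilo=BASE, R=juliet -> take RIGHT -> juliet
i=1: L=lima, R=juliet=BASE -> take LEFT -> lima
i=2: L=lima R=lima -> agree -> lima
i=3: L=delta R=delta -> agree -> delta
i=4: L=golf, R=delta=BASE -> take LEFT -> golf
i=5: L=alpha R=alpha -> agree -> alpha
i=6: L=foxtrot R=foxtrot -> agree -> foxtrot
i=7: L=foxtrot R=foxtrot -> agree -> foxtrot
Conflict count: 0

Answer: 0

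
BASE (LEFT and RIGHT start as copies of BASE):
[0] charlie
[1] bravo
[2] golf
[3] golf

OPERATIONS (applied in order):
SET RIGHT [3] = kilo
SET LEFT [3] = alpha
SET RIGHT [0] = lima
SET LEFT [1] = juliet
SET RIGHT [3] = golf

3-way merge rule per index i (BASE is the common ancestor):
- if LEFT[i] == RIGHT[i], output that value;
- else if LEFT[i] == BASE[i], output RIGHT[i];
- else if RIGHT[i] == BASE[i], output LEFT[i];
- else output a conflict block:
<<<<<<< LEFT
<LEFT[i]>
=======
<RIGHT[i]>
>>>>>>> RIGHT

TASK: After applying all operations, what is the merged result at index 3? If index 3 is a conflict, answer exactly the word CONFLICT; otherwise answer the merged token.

Answer: alpha

Derivation:
Final LEFT:  [charlie, juliet, golf, alpha]
Final RIGHT: [lima, bravo, golf, golf]
i=0: L=charlie=BASE, R=lima -> take RIGHT -> lima
i=1: L=juliet, R=bravo=BASE -> take LEFT -> juliet
i=2: L=golf R=golf -> agree -> golf
i=3: L=alpha, R=golf=BASE -> take LEFT -> alpha
Index 3 -> alpha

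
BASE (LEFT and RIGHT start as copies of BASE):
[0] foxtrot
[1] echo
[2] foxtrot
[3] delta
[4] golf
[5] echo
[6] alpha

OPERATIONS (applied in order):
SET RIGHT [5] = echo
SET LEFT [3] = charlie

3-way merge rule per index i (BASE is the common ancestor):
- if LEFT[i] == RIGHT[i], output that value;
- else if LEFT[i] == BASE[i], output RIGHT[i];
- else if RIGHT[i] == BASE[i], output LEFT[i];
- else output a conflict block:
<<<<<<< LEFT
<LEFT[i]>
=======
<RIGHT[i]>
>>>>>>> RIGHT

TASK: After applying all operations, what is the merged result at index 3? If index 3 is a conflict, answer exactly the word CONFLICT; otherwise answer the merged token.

Final LEFT:  [foxtrot, echo, foxtrot, charlie, golf, echo, alpha]
Final RIGHT: [foxtrot, echo, foxtrot, delta, golf, echo, alpha]
i=0: L=foxtrot R=foxtrot -> agree -> foxtrot
i=1: L=echo R=echo -> agree -> echo
i=2: L=foxtrot R=foxtrot -> agree -> foxtrot
i=3: L=charlie, R=delta=BASE -> take LEFT -> charlie
i=4: L=golf R=golf -> agree -> golf
i=5: L=echo R=echo -> agree -> echo
i=6: L=alpha R=alpha -> agree -> alpha
Index 3 -> charlie

Answer: charlie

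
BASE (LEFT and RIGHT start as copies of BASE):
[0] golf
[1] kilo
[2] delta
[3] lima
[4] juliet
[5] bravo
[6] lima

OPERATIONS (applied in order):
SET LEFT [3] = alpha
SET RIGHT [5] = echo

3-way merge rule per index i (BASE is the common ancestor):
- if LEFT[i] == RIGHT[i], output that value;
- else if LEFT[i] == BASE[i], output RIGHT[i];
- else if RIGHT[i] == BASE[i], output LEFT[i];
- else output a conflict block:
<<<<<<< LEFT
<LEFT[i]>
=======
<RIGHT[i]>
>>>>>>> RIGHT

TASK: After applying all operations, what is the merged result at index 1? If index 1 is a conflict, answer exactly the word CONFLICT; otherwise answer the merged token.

Answer: kilo

Derivation:
Final LEFT:  [golf, kilo, delta, alpha, juliet, bravo, lima]
Final RIGHT: [golf, kilo, delta, lima, juliet, echo, lima]
i=0: L=golf R=golf -> agree -> golf
i=1: L=kilo R=kilo -> agree -> kilo
i=2: L=delta R=delta -> agree -> delta
i=3: L=alpha, R=lima=BASE -> take LEFT -> alpha
i=4: L=juliet R=juliet -> agree -> juliet
i=5: L=bravo=BASE, R=echo -> take RIGHT -> echo
i=6: L=lima R=lima -> agree -> lima
Index 1 -> kilo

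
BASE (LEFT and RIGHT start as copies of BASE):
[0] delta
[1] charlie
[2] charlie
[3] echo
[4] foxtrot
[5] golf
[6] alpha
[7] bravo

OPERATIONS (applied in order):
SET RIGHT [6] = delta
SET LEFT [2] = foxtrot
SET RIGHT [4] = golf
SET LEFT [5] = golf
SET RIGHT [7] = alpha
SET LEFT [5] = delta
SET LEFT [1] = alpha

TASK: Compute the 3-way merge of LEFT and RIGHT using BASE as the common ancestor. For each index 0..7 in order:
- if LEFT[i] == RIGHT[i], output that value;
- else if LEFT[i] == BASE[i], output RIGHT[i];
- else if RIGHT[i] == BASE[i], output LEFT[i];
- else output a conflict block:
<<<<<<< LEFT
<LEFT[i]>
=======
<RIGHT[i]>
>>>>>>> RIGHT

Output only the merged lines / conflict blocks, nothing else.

Final LEFT:  [delta, alpha, foxtrot, echo, foxtrot, delta, alpha, bravo]
Final RIGHT: [delta, charlie, charlie, echo, golf, golf, delta, alpha]
i=0: L=delta R=delta -> agree -> delta
i=1: L=alpha, R=charlie=BASE -> take LEFT -> alpha
i=2: L=foxtrot, R=charlie=BASE -> take LEFT -> foxtrot
i=3: L=echo R=echo -> agree -> echo
i=4: L=foxtrot=BASE, R=golf -> take RIGHT -> golf
i=5: L=delta, R=golf=BASE -> take LEFT -> delta
i=6: L=alpha=BASE, R=delta -> take RIGHT -> delta
i=7: L=bravo=BASE, R=alpha -> take RIGHT -> alpha

Answer: delta
alpha
foxtrot
echo
golf
delta
delta
alpha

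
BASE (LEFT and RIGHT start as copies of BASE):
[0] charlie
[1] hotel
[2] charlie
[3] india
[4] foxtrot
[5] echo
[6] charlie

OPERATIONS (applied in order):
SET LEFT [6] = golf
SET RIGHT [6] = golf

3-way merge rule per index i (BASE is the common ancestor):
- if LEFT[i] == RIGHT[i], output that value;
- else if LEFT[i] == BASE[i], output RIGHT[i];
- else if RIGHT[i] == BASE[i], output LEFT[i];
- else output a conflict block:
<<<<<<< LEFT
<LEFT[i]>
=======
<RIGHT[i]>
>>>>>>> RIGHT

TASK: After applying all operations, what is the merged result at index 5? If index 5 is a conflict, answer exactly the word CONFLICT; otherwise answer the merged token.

Final LEFT:  [charlie, hotel, charlie, india, foxtrot, echo, golf]
Final RIGHT: [charlie, hotel, charlie, india, foxtrot, echo, golf]
i=0: L=charlie R=charlie -> agree -> charlie
i=1: L=hotel R=hotel -> agree -> hotel
i=2: L=charlie R=charlie -> agree -> charlie
i=3: L=india R=india -> agree -> india
i=4: L=foxtrot R=foxtrot -> agree -> foxtrot
i=5: L=echo R=echo -> agree -> echo
i=6: L=golf R=golf -> agree -> golf
Index 5 -> echo

Answer: echo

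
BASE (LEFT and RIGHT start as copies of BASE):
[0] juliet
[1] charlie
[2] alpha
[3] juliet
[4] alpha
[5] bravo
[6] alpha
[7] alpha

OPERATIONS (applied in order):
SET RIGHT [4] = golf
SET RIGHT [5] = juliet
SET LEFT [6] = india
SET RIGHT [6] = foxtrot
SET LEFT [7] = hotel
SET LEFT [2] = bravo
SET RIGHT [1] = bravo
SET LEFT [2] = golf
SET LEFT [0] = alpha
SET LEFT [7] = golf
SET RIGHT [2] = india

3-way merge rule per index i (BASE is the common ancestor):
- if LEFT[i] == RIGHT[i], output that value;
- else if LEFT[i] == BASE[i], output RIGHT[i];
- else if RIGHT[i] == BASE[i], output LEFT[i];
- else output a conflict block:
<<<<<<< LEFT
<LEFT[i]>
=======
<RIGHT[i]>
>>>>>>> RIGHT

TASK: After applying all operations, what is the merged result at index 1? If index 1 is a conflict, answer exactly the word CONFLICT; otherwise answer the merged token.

Answer: bravo

Derivation:
Final LEFT:  [alpha, charlie, golf, juliet, alpha, bravo, india, golf]
Final RIGHT: [juliet, bravo, india, juliet, golf, juliet, foxtrot, alpha]
i=0: L=alpha, R=juliet=BASE -> take LEFT -> alpha
i=1: L=charlie=BASE, R=bravo -> take RIGHT -> bravo
i=2: BASE=alpha L=golf R=india all differ -> CONFLICT
i=3: L=juliet R=juliet -> agree -> juliet
i=4: L=alpha=BASE, R=golf -> take RIGHT -> golf
i=5: L=bravo=BASE, R=juliet -> take RIGHT -> juliet
i=6: BASE=alpha L=india R=foxtrot all differ -> CONFLICT
i=7: L=golf, R=alpha=BASE -> take LEFT -> golf
Index 1 -> bravo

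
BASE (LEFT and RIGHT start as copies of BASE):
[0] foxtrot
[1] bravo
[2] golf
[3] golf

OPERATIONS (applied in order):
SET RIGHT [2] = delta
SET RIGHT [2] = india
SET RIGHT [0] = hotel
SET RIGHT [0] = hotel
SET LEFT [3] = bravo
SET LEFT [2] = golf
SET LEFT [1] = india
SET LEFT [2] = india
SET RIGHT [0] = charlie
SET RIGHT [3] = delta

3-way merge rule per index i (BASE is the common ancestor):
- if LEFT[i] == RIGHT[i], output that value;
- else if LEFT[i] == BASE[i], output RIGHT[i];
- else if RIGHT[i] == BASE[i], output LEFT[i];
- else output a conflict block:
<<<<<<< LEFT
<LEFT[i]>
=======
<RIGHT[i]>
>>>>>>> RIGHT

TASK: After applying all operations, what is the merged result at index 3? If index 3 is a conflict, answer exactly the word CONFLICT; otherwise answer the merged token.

Final LEFT:  [foxtrot, india, india, bravo]
Final RIGHT: [charlie, bravo, india, delta]
i=0: L=foxtrot=BASE, R=charlie -> take RIGHT -> charlie
i=1: L=india, R=bravo=BASE -> take LEFT -> india
i=2: L=india R=india -> agree -> india
i=3: BASE=golf L=bravo R=delta all differ -> CONFLICT
Index 3 -> CONFLICT

Answer: CONFLICT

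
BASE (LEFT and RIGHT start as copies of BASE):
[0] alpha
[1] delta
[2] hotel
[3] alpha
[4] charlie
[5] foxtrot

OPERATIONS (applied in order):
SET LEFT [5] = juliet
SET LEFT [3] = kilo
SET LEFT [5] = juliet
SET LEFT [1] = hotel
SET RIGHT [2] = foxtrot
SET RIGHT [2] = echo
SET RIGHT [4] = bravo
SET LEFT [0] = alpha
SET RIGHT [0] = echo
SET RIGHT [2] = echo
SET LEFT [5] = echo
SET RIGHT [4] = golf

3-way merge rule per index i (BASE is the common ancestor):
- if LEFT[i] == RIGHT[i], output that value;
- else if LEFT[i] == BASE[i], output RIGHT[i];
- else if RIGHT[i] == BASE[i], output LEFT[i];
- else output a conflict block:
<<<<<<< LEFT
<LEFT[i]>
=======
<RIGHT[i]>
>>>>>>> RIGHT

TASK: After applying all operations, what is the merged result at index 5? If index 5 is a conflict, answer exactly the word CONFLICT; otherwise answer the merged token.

Answer: echo

Derivation:
Final LEFT:  [alpha, hotel, hotel, kilo, charlie, echo]
Final RIGHT: [echo, delta, echo, alpha, golf, foxtrot]
i=0: L=alpha=BASE, R=echo -> take RIGHT -> echo
i=1: L=hotel, R=delta=BASE -> take LEFT -> hotel
i=2: L=hotel=BASE, R=echo -> take RIGHT -> echo
i=3: L=kilo, R=alpha=BASE -> take LEFT -> kilo
i=4: L=charlie=BASE, R=golf -> take RIGHT -> golf
i=5: L=echo, R=foxtrot=BASE -> take LEFT -> echo
Index 5 -> echo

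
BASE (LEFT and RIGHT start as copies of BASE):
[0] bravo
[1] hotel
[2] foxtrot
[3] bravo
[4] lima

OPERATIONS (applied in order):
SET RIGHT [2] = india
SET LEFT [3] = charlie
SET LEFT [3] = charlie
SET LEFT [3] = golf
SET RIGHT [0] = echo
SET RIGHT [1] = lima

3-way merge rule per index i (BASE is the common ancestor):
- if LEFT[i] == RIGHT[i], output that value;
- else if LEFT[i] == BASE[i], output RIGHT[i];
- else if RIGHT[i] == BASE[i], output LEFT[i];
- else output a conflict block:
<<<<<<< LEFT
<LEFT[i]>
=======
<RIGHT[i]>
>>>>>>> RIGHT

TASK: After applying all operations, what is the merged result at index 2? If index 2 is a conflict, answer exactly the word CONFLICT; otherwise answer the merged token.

Answer: india

Derivation:
Final LEFT:  [bravo, hotel, foxtrot, golf, lima]
Final RIGHT: [echo, lima, india, bravo, lima]
i=0: L=bravo=BASE, R=echo -> take RIGHT -> echo
i=1: L=hotel=BASE, R=lima -> take RIGHT -> lima
i=2: L=foxtrot=BASE, R=india -> take RIGHT -> india
i=3: L=golf, R=bravo=BASE -> take LEFT -> golf
i=4: L=lima R=lima -> agree -> lima
Index 2 -> india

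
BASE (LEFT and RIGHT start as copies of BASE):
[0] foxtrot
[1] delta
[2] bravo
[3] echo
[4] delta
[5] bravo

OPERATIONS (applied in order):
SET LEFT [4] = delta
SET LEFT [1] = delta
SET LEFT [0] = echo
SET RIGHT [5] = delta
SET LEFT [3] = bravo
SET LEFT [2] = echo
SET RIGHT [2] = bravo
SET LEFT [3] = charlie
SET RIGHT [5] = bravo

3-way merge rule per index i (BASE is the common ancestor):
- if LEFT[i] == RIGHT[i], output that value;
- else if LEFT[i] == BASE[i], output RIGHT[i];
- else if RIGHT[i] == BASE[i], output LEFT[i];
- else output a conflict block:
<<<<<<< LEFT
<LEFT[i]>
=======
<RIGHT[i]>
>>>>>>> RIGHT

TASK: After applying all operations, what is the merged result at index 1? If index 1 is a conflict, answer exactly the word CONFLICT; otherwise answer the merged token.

Answer: delta

Derivation:
Final LEFT:  [echo, delta, echo, charlie, delta, bravo]
Final RIGHT: [foxtrot, delta, bravo, echo, delta, bravo]
i=0: L=echo, R=foxtrot=BASE -> take LEFT -> echo
i=1: L=delta R=delta -> agree -> delta
i=2: L=echo, R=bravo=BASE -> take LEFT -> echo
i=3: L=charlie, R=echo=BASE -> take LEFT -> charlie
i=4: L=delta R=delta -> agree -> delta
i=5: L=bravo R=bravo -> agree -> bravo
Index 1 -> delta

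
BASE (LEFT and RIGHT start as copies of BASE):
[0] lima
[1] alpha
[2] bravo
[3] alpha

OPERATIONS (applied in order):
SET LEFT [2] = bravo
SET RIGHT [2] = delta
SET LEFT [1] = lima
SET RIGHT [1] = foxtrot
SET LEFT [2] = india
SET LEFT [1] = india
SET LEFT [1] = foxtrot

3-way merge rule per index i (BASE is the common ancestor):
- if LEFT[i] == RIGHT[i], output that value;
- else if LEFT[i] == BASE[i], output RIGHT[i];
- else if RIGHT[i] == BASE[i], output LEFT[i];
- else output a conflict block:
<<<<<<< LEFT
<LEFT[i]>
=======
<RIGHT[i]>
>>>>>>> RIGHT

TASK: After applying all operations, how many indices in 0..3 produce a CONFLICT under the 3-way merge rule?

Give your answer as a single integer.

Final LEFT:  [lima, foxtrot, india, alpha]
Final RIGHT: [lima, foxtrot, delta, alpha]
i=0: L=lima R=lima -> agree -> lima
i=1: L=foxtrot R=foxtrot -> agree -> foxtrot
i=2: BASE=bravo L=india R=delta all differ -> CONFLICT
i=3: L=alpha R=alpha -> agree -> alpha
Conflict count: 1

Answer: 1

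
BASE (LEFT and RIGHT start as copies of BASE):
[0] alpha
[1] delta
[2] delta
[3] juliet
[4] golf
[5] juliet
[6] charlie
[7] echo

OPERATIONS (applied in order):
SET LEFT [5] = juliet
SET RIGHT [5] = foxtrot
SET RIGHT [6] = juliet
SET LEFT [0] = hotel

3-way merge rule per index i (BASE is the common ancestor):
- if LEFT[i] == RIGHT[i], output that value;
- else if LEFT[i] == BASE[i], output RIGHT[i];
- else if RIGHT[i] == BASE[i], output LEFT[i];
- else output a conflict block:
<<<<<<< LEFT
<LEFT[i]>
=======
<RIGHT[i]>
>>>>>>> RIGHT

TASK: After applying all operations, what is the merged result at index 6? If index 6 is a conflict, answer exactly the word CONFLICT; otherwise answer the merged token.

Final LEFT:  [hotel, delta, delta, juliet, golf, juliet, charlie, echo]
Final RIGHT: [alpha, delta, delta, juliet, golf, foxtrot, juliet, echo]
i=0: L=hotel, R=alpha=BASE -> take LEFT -> hotel
i=1: L=delta R=delta -> agree -> delta
i=2: L=delta R=delta -> agree -> delta
i=3: L=juliet R=juliet -> agree -> juliet
i=4: L=golf R=golf -> agree -> golf
i=5: L=juliet=BASE, R=foxtrot -> take RIGHT -> foxtrot
i=6: L=charlie=BASE, R=juliet -> take RIGHT -> juliet
i=7: L=echo R=echo -> agree -> echo
Index 6 -> juliet

Answer: juliet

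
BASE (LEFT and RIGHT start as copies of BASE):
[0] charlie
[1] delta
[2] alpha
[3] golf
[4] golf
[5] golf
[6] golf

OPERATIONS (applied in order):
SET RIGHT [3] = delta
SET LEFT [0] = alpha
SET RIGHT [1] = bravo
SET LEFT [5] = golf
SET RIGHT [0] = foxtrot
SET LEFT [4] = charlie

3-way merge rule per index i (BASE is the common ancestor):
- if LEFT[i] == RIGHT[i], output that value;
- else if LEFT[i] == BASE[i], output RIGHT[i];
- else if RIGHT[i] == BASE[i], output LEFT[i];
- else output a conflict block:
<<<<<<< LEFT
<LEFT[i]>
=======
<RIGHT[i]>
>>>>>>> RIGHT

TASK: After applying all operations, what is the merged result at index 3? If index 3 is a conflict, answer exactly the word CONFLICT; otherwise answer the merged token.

Final LEFT:  [alpha, delta, alpha, golf, charlie, golf, golf]
Final RIGHT: [foxtrot, bravo, alpha, delta, golf, golf, golf]
i=0: BASE=charlie L=alpha R=foxtrot all differ -> CONFLICT
i=1: L=delta=BASE, R=bravo -> take RIGHT -> bravo
i=2: L=alpha R=alpha -> agree -> alpha
i=3: L=golf=BASE, R=delta -> take RIGHT -> delta
i=4: L=charlie, R=golf=BASE -> take LEFT -> charlie
i=5: L=golf R=golf -> agree -> golf
i=6: L=golf R=golf -> agree -> golf
Index 3 -> delta

Answer: delta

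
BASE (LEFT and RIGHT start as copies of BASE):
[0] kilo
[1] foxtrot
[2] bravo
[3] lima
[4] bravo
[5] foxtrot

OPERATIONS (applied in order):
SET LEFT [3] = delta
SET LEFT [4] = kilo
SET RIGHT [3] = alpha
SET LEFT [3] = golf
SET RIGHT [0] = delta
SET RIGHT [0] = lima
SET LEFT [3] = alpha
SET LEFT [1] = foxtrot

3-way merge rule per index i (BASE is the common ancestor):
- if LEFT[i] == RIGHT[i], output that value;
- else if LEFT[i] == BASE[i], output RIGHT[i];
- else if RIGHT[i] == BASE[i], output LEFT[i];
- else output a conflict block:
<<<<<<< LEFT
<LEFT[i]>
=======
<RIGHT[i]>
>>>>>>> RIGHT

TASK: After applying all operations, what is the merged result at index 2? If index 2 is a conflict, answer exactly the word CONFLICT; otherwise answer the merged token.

Answer: bravo

Derivation:
Final LEFT:  [kilo, foxtrot, bravo, alpha, kilo, foxtrot]
Final RIGHT: [lima, foxtrot, bravo, alpha, bravo, foxtrot]
i=0: L=kilo=BASE, R=lima -> take RIGHT -> lima
i=1: L=foxtrot R=foxtrot -> agree -> foxtrot
i=2: L=bravo R=bravo -> agree -> bravo
i=3: L=alpha R=alpha -> agree -> alpha
i=4: L=kilo, R=bravo=BASE -> take LEFT -> kilo
i=5: L=foxtrot R=foxtrot -> agree -> foxtrot
Index 2 -> bravo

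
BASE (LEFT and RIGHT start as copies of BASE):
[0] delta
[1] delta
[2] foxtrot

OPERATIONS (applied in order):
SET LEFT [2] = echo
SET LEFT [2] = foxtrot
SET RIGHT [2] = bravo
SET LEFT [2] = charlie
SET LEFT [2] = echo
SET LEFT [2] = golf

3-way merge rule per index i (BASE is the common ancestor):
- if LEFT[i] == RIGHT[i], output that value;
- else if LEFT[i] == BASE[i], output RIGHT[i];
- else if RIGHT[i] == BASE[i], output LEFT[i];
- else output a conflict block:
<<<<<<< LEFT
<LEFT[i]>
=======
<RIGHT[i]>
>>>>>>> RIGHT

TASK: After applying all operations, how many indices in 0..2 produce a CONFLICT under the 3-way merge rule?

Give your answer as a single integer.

Answer: 1

Derivation:
Final LEFT:  [delta, delta, golf]
Final RIGHT: [delta, delta, bravo]
i=0: L=delta R=delta -> agree -> delta
i=1: L=delta R=delta -> agree -> delta
i=2: BASE=foxtrot L=golf R=bravo all differ -> CONFLICT
Conflict count: 1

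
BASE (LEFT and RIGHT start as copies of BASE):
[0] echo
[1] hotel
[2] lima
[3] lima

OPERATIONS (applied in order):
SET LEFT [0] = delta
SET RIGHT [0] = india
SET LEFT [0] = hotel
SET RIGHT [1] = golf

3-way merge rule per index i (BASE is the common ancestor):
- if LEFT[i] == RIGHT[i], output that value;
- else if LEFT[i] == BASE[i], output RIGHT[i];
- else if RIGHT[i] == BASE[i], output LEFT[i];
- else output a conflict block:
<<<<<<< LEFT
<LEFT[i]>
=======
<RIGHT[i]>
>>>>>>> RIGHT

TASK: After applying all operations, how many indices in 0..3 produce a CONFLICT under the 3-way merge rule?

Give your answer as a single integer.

Answer: 1

Derivation:
Final LEFT:  [hotel, hotel, lima, lima]
Final RIGHT: [india, golf, lima, lima]
i=0: BASE=echo L=hotel R=india all differ -> CONFLICT
i=1: L=hotel=BASE, R=golf -> take RIGHT -> golf
i=2: L=lima R=lima -> agree -> lima
i=3: L=lima R=lima -> agree -> lima
Conflict count: 1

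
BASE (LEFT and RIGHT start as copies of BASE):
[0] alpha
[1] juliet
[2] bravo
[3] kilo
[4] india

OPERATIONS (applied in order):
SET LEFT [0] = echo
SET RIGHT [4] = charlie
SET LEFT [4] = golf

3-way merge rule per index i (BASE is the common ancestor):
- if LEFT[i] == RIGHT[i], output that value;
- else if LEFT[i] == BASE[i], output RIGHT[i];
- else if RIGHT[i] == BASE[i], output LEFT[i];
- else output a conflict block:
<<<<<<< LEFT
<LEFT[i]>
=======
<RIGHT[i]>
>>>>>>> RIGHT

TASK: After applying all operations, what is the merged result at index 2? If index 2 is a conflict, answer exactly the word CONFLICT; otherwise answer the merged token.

Answer: bravo

Derivation:
Final LEFT:  [echo, juliet, bravo, kilo, golf]
Final RIGHT: [alpha, juliet, bravo, kilo, charlie]
i=0: L=echo, R=alpha=BASE -> take LEFT -> echo
i=1: L=juliet R=juliet -> agree -> juliet
i=2: L=bravo R=bravo -> agree -> bravo
i=3: L=kilo R=kilo -> agree -> kilo
i=4: BASE=india L=golf R=charlie all differ -> CONFLICT
Index 2 -> bravo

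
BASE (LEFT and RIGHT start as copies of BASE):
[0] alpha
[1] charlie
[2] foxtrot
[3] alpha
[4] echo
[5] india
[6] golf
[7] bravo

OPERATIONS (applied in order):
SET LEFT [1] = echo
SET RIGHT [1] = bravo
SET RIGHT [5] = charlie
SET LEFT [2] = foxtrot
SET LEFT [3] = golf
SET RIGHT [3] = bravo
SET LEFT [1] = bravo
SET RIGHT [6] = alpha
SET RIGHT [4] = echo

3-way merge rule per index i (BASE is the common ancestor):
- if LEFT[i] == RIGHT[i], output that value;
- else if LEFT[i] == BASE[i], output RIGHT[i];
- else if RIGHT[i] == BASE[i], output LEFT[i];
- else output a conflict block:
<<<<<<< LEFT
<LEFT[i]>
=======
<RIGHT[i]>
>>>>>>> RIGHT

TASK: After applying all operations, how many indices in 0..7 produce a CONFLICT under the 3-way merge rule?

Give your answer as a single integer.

Final LEFT:  [alpha, bravo, foxtrot, golf, echo, india, golf, bravo]
Final RIGHT: [alpha, bravo, foxtrot, bravo, echo, charlie, alpha, bravo]
i=0: L=alpha R=alpha -> agree -> alpha
i=1: L=bravo R=bravo -> agree -> bravo
i=2: L=foxtrot R=foxtrot -> agree -> foxtrot
i=3: BASE=alpha L=golf R=bravo all differ -> CONFLICT
i=4: L=echo R=echo -> agree -> echo
i=5: L=india=BASE, R=charlie -> take RIGHT -> charlie
i=6: L=golf=BASE, R=alpha -> take RIGHT -> alpha
i=7: L=bravo R=bravo -> agree -> bravo
Conflict count: 1

Answer: 1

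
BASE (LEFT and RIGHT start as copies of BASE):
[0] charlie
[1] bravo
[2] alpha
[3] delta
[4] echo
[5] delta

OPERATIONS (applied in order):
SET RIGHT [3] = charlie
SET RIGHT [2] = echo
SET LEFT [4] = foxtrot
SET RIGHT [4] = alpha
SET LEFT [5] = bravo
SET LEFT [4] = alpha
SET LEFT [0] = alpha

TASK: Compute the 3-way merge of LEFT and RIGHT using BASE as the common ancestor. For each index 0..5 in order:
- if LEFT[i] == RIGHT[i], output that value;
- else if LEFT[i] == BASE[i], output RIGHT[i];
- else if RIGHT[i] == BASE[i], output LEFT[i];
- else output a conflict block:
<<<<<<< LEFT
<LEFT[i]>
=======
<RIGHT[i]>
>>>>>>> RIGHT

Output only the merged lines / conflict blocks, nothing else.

Final LEFT:  [alpha, bravo, alpha, delta, alpha, bravo]
Final RIGHT: [charlie, bravo, echo, charlie, alpha, delta]
i=0: L=alpha, R=charlie=BASE -> take LEFT -> alpha
i=1: L=bravo R=bravo -> agree -> bravo
i=2: L=alpha=BASE, R=echo -> take RIGHT -> echo
i=3: L=delta=BASE, R=charlie -> take RIGHT -> charlie
i=4: L=alpha R=alpha -> agree -> alpha
i=5: L=bravo, R=delta=BASE -> take LEFT -> bravo

Answer: alpha
bravo
echo
charlie
alpha
bravo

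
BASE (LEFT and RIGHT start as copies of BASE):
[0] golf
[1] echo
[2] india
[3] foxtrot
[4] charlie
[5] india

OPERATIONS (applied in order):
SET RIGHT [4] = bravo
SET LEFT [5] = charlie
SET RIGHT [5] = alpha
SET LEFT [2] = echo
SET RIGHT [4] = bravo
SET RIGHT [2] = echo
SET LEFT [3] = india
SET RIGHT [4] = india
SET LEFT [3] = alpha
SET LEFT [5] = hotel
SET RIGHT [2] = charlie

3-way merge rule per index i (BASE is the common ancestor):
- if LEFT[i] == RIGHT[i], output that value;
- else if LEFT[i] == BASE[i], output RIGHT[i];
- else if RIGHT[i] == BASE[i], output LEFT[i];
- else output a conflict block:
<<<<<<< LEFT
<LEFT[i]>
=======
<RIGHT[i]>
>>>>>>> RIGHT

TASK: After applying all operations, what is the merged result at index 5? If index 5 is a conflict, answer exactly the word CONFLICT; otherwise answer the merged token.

Answer: CONFLICT

Derivation:
Final LEFT:  [golf, echo, echo, alpha, charlie, hotel]
Final RIGHT: [golf, echo, charlie, foxtrot, india, alpha]
i=0: L=golf R=golf -> agree -> golf
i=1: L=echo R=echo -> agree -> echo
i=2: BASE=india L=echo R=charlie all differ -> CONFLICT
i=3: L=alpha, R=foxtrot=BASE -> take LEFT -> alpha
i=4: L=charlie=BASE, R=india -> take RIGHT -> india
i=5: BASE=india L=hotel R=alpha all differ -> CONFLICT
Index 5 -> CONFLICT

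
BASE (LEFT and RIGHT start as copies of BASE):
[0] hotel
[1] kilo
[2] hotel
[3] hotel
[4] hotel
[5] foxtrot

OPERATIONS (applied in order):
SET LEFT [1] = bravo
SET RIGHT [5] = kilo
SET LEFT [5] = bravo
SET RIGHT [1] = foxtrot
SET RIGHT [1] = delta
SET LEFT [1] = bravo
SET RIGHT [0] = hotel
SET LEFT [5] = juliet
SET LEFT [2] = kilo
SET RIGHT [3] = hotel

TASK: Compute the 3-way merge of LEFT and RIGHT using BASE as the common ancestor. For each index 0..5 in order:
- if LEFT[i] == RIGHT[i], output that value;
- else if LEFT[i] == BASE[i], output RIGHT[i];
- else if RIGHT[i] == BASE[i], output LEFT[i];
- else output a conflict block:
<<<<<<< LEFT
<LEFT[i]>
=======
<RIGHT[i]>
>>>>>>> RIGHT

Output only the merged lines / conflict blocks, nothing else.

Answer: hotel
<<<<<<< LEFT
bravo
=======
delta
>>>>>>> RIGHT
kilo
hotel
hotel
<<<<<<< LEFT
juliet
=======
kilo
>>>>>>> RIGHT

Derivation:
Final LEFT:  [hotel, bravo, kilo, hotel, hotel, juliet]
Final RIGHT: [hotel, delta, hotel, hotel, hotel, kilo]
i=0: L=hotel R=hotel -> agree -> hotel
i=1: BASE=kilo L=bravo R=delta all differ -> CONFLICT
i=2: L=kilo, R=hotel=BASE -> take LEFT -> kilo
i=3: L=hotel R=hotel -> agree -> hotel
i=4: L=hotel R=hotel -> agree -> hotel
i=5: BASE=foxtrot L=juliet R=kilo all differ -> CONFLICT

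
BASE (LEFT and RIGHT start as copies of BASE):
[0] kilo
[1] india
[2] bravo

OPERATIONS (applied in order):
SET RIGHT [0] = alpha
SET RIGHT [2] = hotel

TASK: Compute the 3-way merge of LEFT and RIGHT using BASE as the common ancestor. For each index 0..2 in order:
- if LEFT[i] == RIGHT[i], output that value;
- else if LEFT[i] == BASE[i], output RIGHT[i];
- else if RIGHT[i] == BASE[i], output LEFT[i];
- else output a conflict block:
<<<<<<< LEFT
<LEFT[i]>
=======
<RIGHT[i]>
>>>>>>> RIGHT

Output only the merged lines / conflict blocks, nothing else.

Final LEFT:  [kilo, india, bravo]
Final RIGHT: [alpha, india, hotel]
i=0: L=kilo=BASE, R=alpha -> take RIGHT -> alpha
i=1: L=india R=india -> agree -> india
i=2: L=bravo=BASE, R=hotel -> take RIGHT -> hotel

Answer: alpha
india
hotel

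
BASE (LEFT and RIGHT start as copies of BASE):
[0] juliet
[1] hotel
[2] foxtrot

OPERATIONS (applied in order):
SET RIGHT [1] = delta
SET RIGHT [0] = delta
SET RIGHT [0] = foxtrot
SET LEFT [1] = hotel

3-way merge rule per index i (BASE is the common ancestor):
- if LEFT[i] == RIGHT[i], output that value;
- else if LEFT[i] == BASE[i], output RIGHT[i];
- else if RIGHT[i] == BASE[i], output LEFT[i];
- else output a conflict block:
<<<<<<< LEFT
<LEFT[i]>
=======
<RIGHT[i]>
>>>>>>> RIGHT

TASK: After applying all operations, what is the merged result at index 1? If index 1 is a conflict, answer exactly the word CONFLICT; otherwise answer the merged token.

Answer: delta

Derivation:
Final LEFT:  [juliet, hotel, foxtrot]
Final RIGHT: [foxtrot, delta, foxtrot]
i=0: L=juliet=BASE, R=foxtrot -> take RIGHT -> foxtrot
i=1: L=hotel=BASE, R=delta -> take RIGHT -> delta
i=2: L=foxtrot R=foxtrot -> agree -> foxtrot
Index 1 -> delta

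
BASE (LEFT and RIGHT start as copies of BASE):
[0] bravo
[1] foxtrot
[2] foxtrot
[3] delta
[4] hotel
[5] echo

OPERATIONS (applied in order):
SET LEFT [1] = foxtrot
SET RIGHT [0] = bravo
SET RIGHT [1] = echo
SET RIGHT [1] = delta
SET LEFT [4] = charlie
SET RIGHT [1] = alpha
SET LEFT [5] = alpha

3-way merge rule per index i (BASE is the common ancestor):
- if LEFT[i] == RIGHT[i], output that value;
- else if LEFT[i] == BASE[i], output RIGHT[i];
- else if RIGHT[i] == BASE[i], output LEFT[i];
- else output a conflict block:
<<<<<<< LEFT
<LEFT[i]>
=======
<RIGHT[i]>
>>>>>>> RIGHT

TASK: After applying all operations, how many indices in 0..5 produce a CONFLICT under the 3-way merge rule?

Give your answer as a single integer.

Final LEFT:  [bravo, foxtrot, foxtrot, delta, charlie, alpha]
Final RIGHT: [bravo, alpha, foxtrot, delta, hotel, echo]
i=0: L=bravo R=bravo -> agree -> bravo
i=1: L=foxtrot=BASE, R=alpha -> take RIGHT -> alpha
i=2: L=foxtrot R=foxtrot -> agree -> foxtrot
i=3: L=delta R=delta -> agree -> delta
i=4: L=charlie, R=hotel=BASE -> take LEFT -> charlie
i=5: L=alpha, R=echo=BASE -> take LEFT -> alpha
Conflict count: 0

Answer: 0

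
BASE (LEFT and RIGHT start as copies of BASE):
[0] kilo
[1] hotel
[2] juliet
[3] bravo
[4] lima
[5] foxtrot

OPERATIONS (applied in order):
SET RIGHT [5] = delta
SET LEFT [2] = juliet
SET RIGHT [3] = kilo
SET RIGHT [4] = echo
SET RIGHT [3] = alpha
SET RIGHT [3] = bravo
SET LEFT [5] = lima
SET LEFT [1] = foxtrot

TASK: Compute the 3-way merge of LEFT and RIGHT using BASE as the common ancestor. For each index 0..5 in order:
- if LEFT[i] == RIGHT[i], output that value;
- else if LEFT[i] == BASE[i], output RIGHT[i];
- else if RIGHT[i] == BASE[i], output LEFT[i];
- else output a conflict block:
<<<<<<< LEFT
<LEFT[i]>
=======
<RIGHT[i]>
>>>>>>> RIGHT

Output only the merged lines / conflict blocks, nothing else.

Final LEFT:  [kilo, foxtrot, juliet, bravo, lima, lima]
Final RIGHT: [kilo, hotel, juliet, bravo, echo, delta]
i=0: L=kilo R=kilo -> agree -> kilo
i=1: L=foxtrot, R=hotel=BASE -> take LEFT -> foxtrot
i=2: L=juliet R=juliet -> agree -> juliet
i=3: L=bravo R=bravo -> agree -> bravo
i=4: L=lima=BASE, R=echo -> take RIGHT -> echo
i=5: BASE=foxtrot L=lima R=delta all differ -> CONFLICT

Answer: kilo
foxtrot
juliet
bravo
echo
<<<<<<< LEFT
lima
=======
delta
>>>>>>> RIGHT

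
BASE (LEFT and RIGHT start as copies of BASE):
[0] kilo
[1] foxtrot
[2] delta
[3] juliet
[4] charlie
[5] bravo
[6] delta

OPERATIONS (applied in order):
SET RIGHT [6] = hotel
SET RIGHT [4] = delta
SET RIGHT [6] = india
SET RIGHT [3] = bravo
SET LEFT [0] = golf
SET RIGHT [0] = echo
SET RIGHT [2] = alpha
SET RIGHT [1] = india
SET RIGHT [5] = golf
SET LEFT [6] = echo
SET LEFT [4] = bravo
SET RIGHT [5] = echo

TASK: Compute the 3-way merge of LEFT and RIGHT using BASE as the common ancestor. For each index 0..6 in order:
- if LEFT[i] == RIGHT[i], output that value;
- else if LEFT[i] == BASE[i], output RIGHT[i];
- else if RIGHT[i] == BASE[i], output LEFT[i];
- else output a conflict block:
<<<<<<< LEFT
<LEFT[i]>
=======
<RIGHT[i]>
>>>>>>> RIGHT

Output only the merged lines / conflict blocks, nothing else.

Final LEFT:  [golf, foxtrot, delta, juliet, bravo, bravo, echo]
Final RIGHT: [echo, india, alpha, bravo, delta, echo, india]
i=0: BASE=kilo L=golf R=echo all differ -> CONFLICT
i=1: L=foxtrot=BASE, R=india -> take RIGHT -> india
i=2: L=delta=BASE, R=alpha -> take RIGHT -> alpha
i=3: L=juliet=BASE, R=bravo -> take RIGHT -> bravo
i=4: BASE=charlie L=bravo R=delta all differ -> CONFLICT
i=5: L=bravo=BASE, R=echo -> take RIGHT -> echo
i=6: BASE=delta L=echo R=india all differ -> CONFLICT

Answer: <<<<<<< LEFT
golf
=======
echo
>>>>>>> RIGHT
india
alpha
bravo
<<<<<<< LEFT
bravo
=======
delta
>>>>>>> RIGHT
echo
<<<<<<< LEFT
echo
=======
india
>>>>>>> RIGHT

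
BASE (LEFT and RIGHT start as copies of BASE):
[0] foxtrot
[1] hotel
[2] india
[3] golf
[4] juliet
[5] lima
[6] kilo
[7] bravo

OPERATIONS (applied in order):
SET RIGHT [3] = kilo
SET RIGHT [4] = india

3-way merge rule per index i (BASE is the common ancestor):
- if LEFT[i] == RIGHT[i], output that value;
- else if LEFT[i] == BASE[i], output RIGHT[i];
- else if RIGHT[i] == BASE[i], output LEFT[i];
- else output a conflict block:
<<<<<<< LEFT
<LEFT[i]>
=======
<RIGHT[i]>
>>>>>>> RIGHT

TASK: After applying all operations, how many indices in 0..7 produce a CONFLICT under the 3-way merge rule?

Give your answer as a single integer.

Answer: 0

Derivation:
Final LEFT:  [foxtrot, hotel, india, golf, juliet, lima, kilo, bravo]
Final RIGHT: [foxtrot, hotel, india, kilo, india, lima, kilo, bravo]
i=0: L=foxtrot R=foxtrot -> agree -> foxtrot
i=1: L=hotel R=hotel -> agree -> hotel
i=2: L=india R=india -> agree -> india
i=3: L=golf=BASE, R=kilo -> take RIGHT -> kilo
i=4: L=juliet=BASE, R=india -> take RIGHT -> india
i=5: L=lima R=lima -> agree -> lima
i=6: L=kilo R=kilo -> agree -> kilo
i=7: L=bravo R=bravo -> agree -> bravo
Conflict count: 0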